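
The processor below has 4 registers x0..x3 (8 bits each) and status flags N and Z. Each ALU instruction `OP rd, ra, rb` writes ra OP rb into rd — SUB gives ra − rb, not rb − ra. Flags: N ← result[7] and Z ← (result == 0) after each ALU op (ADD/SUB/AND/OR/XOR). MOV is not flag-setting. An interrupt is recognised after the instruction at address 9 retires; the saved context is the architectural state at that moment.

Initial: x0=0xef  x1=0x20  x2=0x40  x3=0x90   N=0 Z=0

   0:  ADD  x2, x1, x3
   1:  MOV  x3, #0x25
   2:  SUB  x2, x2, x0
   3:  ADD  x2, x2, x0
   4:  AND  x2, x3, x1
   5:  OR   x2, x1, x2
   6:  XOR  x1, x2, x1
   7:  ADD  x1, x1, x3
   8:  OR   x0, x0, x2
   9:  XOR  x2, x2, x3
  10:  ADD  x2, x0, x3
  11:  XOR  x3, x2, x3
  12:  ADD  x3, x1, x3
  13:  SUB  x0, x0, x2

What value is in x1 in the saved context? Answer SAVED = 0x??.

after  0: x0=0xef x1=0x20 x2=0xb0 x3=0x90  N=1 Z=0
after  1: x0=0xef x1=0x20 x2=0xb0 x3=0x25  N=1 Z=0
after  2: x0=0xef x1=0x20 x2=0xc1 x3=0x25  N=1 Z=0
after  3: x0=0xef x1=0x20 x2=0xb0 x3=0x25  N=1 Z=0
after  4: x0=0xef x1=0x20 x2=0x20 x3=0x25  N=0 Z=0
after  5: x0=0xef x1=0x20 x2=0x20 x3=0x25  N=0 Z=0
after  6: x0=0xef x1=0x00 x2=0x20 x3=0x25  N=0 Z=1
after  7: x0=0xef x1=0x25 x2=0x20 x3=0x25  N=0 Z=0
after  8: x0=0xef x1=0x25 x2=0x20 x3=0x25  N=1 Z=0
after  9: x0=0xef x1=0x25 x2=0x05 x3=0x25  N=0 Z=0
-- IRQ taken; context saved, return-PC = 10 --

SAVED = 0x25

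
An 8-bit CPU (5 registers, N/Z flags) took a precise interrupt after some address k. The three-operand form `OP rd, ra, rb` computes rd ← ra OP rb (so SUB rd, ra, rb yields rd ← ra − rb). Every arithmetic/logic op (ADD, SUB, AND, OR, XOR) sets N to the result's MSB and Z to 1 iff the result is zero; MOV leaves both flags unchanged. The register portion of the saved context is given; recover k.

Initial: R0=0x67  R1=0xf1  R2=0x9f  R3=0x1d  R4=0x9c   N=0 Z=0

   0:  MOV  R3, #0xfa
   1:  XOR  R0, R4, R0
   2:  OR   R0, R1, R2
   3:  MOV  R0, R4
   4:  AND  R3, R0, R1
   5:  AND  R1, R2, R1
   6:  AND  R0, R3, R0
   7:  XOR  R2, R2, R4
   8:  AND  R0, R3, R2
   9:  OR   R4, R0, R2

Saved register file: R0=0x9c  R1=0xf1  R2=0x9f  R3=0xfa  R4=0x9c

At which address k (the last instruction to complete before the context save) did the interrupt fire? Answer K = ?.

after  0: R0=0x67 R1=0xf1 R2=0x9f R3=0xfa R4=0x9c  N=0 Z=0
after  1: R0=0xfb R1=0xf1 R2=0x9f R3=0xfa R4=0x9c  N=1 Z=0
after  2: R0=0xff R1=0xf1 R2=0x9f R3=0xfa R4=0x9c  N=1 Z=0
after  3: R0=0x9c R1=0xf1 R2=0x9f R3=0xfa R4=0x9c  N=1 Z=0
-- IRQ taken; context saved, return-PC = 4 --

K = 3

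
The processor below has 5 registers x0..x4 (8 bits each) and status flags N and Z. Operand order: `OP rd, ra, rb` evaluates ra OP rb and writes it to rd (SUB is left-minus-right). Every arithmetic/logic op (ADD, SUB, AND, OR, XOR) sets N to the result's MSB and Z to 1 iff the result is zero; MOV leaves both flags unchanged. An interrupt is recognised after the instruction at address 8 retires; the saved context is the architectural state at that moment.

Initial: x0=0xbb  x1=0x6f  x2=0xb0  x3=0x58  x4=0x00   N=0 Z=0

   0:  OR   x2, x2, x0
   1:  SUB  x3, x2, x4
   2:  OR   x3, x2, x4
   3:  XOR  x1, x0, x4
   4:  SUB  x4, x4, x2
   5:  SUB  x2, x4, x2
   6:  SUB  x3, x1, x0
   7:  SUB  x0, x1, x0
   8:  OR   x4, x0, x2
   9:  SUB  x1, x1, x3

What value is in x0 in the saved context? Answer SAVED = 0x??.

SAVED = 0x00

after  0: x0=0xbb x1=0x6f x2=0xbb x3=0x58 x4=0x00  N=1 Z=0
after  1: x0=0xbb x1=0x6f x2=0xbb x3=0xbb x4=0x00  N=1 Z=0
after  2: x0=0xbb x1=0x6f x2=0xbb x3=0xbb x4=0x00  N=1 Z=0
after  3: x0=0xbb x1=0xbb x2=0xbb x3=0xbb x4=0x00  N=1 Z=0
after  4: x0=0xbb x1=0xbb x2=0xbb x3=0xbb x4=0x45  N=0 Z=0
after  5: x0=0xbb x1=0xbb x2=0x8a x3=0xbb x4=0x45  N=1 Z=0
after  6: x0=0xbb x1=0xbb x2=0x8a x3=0x00 x4=0x45  N=0 Z=1
after  7: x0=0x00 x1=0xbb x2=0x8a x3=0x00 x4=0x45  N=0 Z=1
after  8: x0=0x00 x1=0xbb x2=0x8a x3=0x00 x4=0x8a  N=1 Z=0
-- IRQ taken; context saved, return-PC = 9 --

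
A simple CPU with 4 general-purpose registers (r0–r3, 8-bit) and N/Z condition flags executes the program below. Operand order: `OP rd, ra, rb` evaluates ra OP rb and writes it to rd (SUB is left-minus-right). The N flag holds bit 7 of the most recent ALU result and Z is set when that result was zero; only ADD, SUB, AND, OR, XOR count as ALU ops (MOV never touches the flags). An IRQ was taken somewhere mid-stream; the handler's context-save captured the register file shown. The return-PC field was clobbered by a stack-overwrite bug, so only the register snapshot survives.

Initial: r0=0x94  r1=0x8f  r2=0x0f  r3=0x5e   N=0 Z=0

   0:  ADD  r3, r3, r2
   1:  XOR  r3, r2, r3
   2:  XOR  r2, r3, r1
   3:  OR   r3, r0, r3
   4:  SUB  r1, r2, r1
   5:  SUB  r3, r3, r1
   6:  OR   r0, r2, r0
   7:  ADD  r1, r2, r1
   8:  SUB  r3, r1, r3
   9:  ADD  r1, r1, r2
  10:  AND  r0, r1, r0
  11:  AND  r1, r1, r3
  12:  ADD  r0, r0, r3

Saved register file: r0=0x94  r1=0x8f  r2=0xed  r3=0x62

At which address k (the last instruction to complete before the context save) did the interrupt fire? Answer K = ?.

after  0: r0=0x94 r1=0x8f r2=0x0f r3=0x6d  N=0 Z=0
after  1: r0=0x94 r1=0x8f r2=0x0f r3=0x62  N=0 Z=0
after  2: r0=0x94 r1=0x8f r2=0xed r3=0x62  N=1 Z=0
-- IRQ taken; context saved, return-PC = 3 --

K = 2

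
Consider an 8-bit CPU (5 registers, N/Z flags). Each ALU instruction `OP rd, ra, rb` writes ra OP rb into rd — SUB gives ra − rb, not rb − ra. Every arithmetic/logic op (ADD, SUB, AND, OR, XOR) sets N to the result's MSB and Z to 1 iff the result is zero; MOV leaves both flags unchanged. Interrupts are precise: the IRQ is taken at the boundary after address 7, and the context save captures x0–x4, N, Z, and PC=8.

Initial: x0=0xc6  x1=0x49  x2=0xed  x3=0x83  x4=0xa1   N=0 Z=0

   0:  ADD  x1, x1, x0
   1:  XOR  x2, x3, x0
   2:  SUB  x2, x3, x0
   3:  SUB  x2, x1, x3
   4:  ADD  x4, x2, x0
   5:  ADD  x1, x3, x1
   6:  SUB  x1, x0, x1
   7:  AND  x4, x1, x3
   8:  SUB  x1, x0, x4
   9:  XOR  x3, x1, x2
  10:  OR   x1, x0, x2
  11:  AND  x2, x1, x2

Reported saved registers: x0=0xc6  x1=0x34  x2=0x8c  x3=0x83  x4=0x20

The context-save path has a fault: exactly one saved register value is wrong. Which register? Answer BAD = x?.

after  0: x0=0xc6 x1=0x0f x2=0xed x3=0x83 x4=0xa1  N=0 Z=0
after  1: x0=0xc6 x1=0x0f x2=0x45 x3=0x83 x4=0xa1  N=0 Z=0
after  2: x0=0xc6 x1=0x0f x2=0xbd x3=0x83 x4=0xa1  N=1 Z=0
after  3: x0=0xc6 x1=0x0f x2=0x8c x3=0x83 x4=0xa1  N=1 Z=0
after  4: x0=0xc6 x1=0x0f x2=0x8c x3=0x83 x4=0x52  N=0 Z=0
after  5: x0=0xc6 x1=0x92 x2=0x8c x3=0x83 x4=0x52  N=1 Z=0
after  6: x0=0xc6 x1=0x34 x2=0x8c x3=0x83 x4=0x52  N=0 Z=0
after  7: x0=0xc6 x1=0x34 x2=0x8c x3=0x83 x4=0x00  N=0 Z=1
-- IRQ taken; context saved, return-PC = 8 --
mismatch: x4: reported 0x20 vs actual 0x00

BAD = x4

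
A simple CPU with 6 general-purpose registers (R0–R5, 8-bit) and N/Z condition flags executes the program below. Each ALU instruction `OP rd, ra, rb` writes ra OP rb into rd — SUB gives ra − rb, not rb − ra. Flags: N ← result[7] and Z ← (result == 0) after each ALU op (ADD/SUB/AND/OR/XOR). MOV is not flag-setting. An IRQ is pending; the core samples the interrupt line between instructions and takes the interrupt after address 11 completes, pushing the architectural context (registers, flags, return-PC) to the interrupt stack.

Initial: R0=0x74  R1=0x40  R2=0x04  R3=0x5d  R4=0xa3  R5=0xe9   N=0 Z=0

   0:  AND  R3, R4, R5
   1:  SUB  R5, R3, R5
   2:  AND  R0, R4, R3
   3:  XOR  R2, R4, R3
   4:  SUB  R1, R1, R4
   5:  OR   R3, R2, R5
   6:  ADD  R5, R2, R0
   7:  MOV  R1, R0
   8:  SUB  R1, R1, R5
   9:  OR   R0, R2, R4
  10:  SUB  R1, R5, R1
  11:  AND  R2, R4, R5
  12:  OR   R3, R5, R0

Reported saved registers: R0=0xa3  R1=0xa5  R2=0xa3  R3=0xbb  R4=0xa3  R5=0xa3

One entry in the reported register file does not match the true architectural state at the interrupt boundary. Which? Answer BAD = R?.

BAD = R3

after  0: R0=0x74 R1=0x40 R2=0x04 R3=0xa1 R4=0xa3 R5=0xe9  N=1 Z=0
after  1: R0=0x74 R1=0x40 R2=0x04 R3=0xa1 R4=0xa3 R5=0xb8  N=1 Z=0
after  2: R0=0xa1 R1=0x40 R2=0x04 R3=0xa1 R4=0xa3 R5=0xb8  N=1 Z=0
after  3: R0=0xa1 R1=0x40 R2=0x02 R3=0xa1 R4=0xa3 R5=0xb8  N=0 Z=0
after  4: R0=0xa1 R1=0x9d R2=0x02 R3=0xa1 R4=0xa3 R5=0xb8  N=1 Z=0
after  5: R0=0xa1 R1=0x9d R2=0x02 R3=0xba R4=0xa3 R5=0xb8  N=1 Z=0
after  6: R0=0xa1 R1=0x9d R2=0x02 R3=0xba R4=0xa3 R5=0xa3  N=1 Z=0
after  7: R0=0xa1 R1=0xa1 R2=0x02 R3=0xba R4=0xa3 R5=0xa3  N=1 Z=0
after  8: R0=0xa1 R1=0xfe R2=0x02 R3=0xba R4=0xa3 R5=0xa3  N=1 Z=0
after  9: R0=0xa3 R1=0xfe R2=0x02 R3=0xba R4=0xa3 R5=0xa3  N=1 Z=0
after 10: R0=0xa3 R1=0xa5 R2=0x02 R3=0xba R4=0xa3 R5=0xa3  N=1 Z=0
after 11: R0=0xa3 R1=0xa5 R2=0xa3 R3=0xba R4=0xa3 R5=0xa3  N=1 Z=0
-- IRQ taken; context saved, return-PC = 12 --
mismatch: R3: reported 0xbb vs actual 0xba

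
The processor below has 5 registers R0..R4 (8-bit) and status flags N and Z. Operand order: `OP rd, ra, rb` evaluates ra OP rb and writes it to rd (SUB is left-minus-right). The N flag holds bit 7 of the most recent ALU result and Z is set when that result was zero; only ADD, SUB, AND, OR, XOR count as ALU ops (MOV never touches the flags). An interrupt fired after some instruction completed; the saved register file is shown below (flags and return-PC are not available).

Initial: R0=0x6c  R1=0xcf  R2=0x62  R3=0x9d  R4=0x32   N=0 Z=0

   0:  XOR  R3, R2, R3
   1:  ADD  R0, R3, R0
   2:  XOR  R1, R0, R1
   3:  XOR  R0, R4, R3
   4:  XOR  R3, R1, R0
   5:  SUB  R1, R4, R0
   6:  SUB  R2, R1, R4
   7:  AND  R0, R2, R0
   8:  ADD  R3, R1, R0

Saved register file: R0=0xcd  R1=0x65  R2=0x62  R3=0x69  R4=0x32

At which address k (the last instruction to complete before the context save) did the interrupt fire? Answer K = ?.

K = 5

after  0: R0=0x6c R1=0xcf R2=0x62 R3=0xff R4=0x32  N=1 Z=0
after  1: R0=0x6b R1=0xcf R2=0x62 R3=0xff R4=0x32  N=0 Z=0
after  2: R0=0x6b R1=0xa4 R2=0x62 R3=0xff R4=0x32  N=1 Z=0
after  3: R0=0xcd R1=0xa4 R2=0x62 R3=0xff R4=0x32  N=1 Z=0
after  4: R0=0xcd R1=0xa4 R2=0x62 R3=0x69 R4=0x32  N=0 Z=0
after  5: R0=0xcd R1=0x65 R2=0x62 R3=0x69 R4=0x32  N=0 Z=0
-- IRQ taken; context saved, return-PC = 6 --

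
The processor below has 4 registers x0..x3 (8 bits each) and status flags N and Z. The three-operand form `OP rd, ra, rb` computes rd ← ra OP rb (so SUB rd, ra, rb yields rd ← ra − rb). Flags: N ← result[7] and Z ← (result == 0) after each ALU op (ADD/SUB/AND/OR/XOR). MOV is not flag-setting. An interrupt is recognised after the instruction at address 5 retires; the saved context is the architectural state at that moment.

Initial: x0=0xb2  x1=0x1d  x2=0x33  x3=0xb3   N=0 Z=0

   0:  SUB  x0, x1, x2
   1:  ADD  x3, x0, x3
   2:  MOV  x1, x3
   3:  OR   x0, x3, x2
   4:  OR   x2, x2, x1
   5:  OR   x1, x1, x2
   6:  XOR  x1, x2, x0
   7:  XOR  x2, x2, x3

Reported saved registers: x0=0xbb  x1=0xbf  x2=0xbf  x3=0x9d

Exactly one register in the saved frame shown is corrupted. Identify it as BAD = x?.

BAD = x0

after  0: x0=0xea x1=0x1d x2=0x33 x3=0xb3  N=1 Z=0
after  1: x0=0xea x1=0x1d x2=0x33 x3=0x9d  N=1 Z=0
after  2: x0=0xea x1=0x9d x2=0x33 x3=0x9d  N=1 Z=0
after  3: x0=0xbf x1=0x9d x2=0x33 x3=0x9d  N=1 Z=0
after  4: x0=0xbf x1=0x9d x2=0xbf x3=0x9d  N=1 Z=0
after  5: x0=0xbf x1=0xbf x2=0xbf x3=0x9d  N=1 Z=0
-- IRQ taken; context saved, return-PC = 6 --
mismatch: x0: reported 0xbb vs actual 0xbf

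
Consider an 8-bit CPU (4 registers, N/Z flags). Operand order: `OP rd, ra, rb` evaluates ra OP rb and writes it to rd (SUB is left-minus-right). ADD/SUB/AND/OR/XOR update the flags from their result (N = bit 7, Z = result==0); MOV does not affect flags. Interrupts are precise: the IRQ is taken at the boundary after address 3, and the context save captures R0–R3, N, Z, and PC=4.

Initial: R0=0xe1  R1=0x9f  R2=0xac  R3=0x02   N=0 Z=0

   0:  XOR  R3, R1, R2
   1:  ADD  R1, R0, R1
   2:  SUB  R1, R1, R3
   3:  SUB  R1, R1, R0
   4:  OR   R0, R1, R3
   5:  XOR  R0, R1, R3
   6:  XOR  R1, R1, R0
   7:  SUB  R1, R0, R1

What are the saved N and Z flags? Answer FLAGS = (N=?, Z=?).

FLAGS = (N=0, Z=0)

after  0: R0=0xe1 R1=0x9f R2=0xac R3=0x33  N=0 Z=0
after  1: R0=0xe1 R1=0x80 R2=0xac R3=0x33  N=1 Z=0
after  2: R0=0xe1 R1=0x4d R2=0xac R3=0x33  N=0 Z=0
after  3: R0=0xe1 R1=0x6c R2=0xac R3=0x33  N=0 Z=0
-- IRQ taken; context saved, return-PC = 4 --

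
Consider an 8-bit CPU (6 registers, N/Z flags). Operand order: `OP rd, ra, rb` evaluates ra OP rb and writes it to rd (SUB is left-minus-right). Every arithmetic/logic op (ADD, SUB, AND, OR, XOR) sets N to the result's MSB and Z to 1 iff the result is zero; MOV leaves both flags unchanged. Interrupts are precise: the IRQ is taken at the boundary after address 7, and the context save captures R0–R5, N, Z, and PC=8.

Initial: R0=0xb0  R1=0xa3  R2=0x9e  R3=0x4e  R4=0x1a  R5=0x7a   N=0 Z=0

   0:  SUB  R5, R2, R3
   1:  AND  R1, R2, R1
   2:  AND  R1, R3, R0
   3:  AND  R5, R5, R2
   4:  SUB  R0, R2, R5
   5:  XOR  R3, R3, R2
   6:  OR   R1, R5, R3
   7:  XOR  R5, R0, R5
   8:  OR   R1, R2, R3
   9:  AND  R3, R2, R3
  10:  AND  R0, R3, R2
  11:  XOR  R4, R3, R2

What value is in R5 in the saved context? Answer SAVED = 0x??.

after  0: R0=0xb0 R1=0xa3 R2=0x9e R3=0x4e R4=0x1a R5=0x50  N=0 Z=0
after  1: R0=0xb0 R1=0x82 R2=0x9e R3=0x4e R4=0x1a R5=0x50  N=1 Z=0
after  2: R0=0xb0 R1=0x00 R2=0x9e R3=0x4e R4=0x1a R5=0x50  N=0 Z=1
after  3: R0=0xb0 R1=0x00 R2=0x9e R3=0x4e R4=0x1a R5=0x10  N=0 Z=0
after  4: R0=0x8e R1=0x00 R2=0x9e R3=0x4e R4=0x1a R5=0x10  N=1 Z=0
after  5: R0=0x8e R1=0x00 R2=0x9e R3=0xd0 R4=0x1a R5=0x10  N=1 Z=0
after  6: R0=0x8e R1=0xd0 R2=0x9e R3=0xd0 R4=0x1a R5=0x10  N=1 Z=0
after  7: R0=0x8e R1=0xd0 R2=0x9e R3=0xd0 R4=0x1a R5=0x9e  N=1 Z=0
-- IRQ taken; context saved, return-PC = 8 --

SAVED = 0x9e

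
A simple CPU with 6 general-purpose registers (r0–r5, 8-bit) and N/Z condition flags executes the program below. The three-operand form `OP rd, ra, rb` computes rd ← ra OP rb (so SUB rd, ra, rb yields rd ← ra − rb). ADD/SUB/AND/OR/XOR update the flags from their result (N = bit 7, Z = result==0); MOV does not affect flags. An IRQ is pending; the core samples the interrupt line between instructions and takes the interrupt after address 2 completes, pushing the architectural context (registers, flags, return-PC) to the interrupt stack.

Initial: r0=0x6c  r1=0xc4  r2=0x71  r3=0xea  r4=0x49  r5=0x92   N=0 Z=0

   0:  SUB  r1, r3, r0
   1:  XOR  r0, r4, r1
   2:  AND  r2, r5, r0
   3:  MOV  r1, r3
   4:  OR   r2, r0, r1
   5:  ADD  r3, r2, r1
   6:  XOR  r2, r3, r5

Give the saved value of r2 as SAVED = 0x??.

SAVED = 0x12

after  0: r0=0x6c r1=0x7e r2=0x71 r3=0xea r4=0x49 r5=0x92  N=0 Z=0
after  1: r0=0x37 r1=0x7e r2=0x71 r3=0xea r4=0x49 r5=0x92  N=0 Z=0
after  2: r0=0x37 r1=0x7e r2=0x12 r3=0xea r4=0x49 r5=0x92  N=0 Z=0
-- IRQ taken; context saved, return-PC = 3 --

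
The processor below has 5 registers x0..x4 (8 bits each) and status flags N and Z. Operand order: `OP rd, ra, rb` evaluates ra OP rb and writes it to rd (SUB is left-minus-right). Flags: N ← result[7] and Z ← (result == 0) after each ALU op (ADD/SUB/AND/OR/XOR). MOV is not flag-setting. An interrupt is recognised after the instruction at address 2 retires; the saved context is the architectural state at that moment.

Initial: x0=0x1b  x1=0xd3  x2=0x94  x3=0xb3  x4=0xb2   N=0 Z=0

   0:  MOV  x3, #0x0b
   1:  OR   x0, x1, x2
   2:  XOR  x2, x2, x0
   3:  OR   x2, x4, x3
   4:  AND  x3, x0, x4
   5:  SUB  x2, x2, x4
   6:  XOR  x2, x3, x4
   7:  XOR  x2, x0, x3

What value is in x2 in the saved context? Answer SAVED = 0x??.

SAVED = 0x43

after  0: x0=0x1b x1=0xd3 x2=0x94 x3=0x0b x4=0xb2  N=0 Z=0
after  1: x0=0xd7 x1=0xd3 x2=0x94 x3=0x0b x4=0xb2  N=1 Z=0
after  2: x0=0xd7 x1=0xd3 x2=0x43 x3=0x0b x4=0xb2  N=0 Z=0
-- IRQ taken; context saved, return-PC = 3 --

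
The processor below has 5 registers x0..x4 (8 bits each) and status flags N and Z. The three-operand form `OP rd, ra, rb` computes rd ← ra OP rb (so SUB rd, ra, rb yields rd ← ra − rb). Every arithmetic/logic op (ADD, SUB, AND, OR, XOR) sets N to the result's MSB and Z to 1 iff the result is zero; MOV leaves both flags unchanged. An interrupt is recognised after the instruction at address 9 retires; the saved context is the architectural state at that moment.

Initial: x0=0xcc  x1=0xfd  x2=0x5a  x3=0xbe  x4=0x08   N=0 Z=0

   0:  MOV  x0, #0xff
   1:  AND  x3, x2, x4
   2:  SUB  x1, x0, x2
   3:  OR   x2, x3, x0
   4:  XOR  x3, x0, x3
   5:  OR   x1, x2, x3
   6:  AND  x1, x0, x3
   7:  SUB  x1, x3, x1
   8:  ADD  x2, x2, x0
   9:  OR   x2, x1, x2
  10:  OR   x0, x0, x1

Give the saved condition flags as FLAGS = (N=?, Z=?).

FLAGS = (N=1, Z=0)

after  0: x0=0xff x1=0xfd x2=0x5a x3=0xbe x4=0x08  N=0 Z=0
after  1: x0=0xff x1=0xfd x2=0x5a x3=0x08 x4=0x08  N=0 Z=0
after  2: x0=0xff x1=0xa5 x2=0x5a x3=0x08 x4=0x08  N=1 Z=0
after  3: x0=0xff x1=0xa5 x2=0xff x3=0x08 x4=0x08  N=1 Z=0
after  4: x0=0xff x1=0xa5 x2=0xff x3=0xf7 x4=0x08  N=1 Z=0
after  5: x0=0xff x1=0xff x2=0xff x3=0xf7 x4=0x08  N=1 Z=0
after  6: x0=0xff x1=0xf7 x2=0xff x3=0xf7 x4=0x08  N=1 Z=0
after  7: x0=0xff x1=0x00 x2=0xff x3=0xf7 x4=0x08  N=0 Z=1
after  8: x0=0xff x1=0x00 x2=0xfe x3=0xf7 x4=0x08  N=1 Z=0
after  9: x0=0xff x1=0x00 x2=0xfe x3=0xf7 x4=0x08  N=1 Z=0
-- IRQ taken; context saved, return-PC = 10 --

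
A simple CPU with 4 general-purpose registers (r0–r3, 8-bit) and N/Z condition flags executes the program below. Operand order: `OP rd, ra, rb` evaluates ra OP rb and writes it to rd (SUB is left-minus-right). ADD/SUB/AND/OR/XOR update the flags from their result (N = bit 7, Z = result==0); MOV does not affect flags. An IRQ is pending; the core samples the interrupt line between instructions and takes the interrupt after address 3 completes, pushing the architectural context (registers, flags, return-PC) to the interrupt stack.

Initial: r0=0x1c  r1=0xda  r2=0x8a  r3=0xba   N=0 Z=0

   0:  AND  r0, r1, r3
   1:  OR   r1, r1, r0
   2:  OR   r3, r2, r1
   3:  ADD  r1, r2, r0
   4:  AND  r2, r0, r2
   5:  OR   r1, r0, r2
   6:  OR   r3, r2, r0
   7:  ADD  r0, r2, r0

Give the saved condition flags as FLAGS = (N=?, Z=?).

FLAGS = (N=0, Z=0)

after  0: r0=0x9a r1=0xda r2=0x8a r3=0xba  N=1 Z=0
after  1: r0=0x9a r1=0xda r2=0x8a r3=0xba  N=1 Z=0
after  2: r0=0x9a r1=0xda r2=0x8a r3=0xda  N=1 Z=0
after  3: r0=0x9a r1=0x24 r2=0x8a r3=0xda  N=0 Z=0
-- IRQ taken; context saved, return-PC = 4 --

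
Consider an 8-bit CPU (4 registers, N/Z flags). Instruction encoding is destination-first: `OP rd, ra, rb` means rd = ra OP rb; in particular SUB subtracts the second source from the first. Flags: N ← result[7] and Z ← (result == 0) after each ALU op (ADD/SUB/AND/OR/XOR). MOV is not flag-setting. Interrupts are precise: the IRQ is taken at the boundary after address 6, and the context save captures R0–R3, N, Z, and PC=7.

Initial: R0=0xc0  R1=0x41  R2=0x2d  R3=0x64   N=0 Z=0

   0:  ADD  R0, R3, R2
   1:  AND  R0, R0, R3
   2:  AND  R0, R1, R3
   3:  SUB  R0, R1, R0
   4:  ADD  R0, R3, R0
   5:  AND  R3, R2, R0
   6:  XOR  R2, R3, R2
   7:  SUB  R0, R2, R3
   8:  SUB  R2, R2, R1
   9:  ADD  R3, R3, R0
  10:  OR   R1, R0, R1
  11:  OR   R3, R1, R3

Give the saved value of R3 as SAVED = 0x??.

SAVED = 0x25

after  0: R0=0x91 R1=0x41 R2=0x2d R3=0x64  N=1 Z=0
after  1: R0=0x00 R1=0x41 R2=0x2d R3=0x64  N=0 Z=1
after  2: R0=0x40 R1=0x41 R2=0x2d R3=0x64  N=0 Z=0
after  3: R0=0x01 R1=0x41 R2=0x2d R3=0x64  N=0 Z=0
after  4: R0=0x65 R1=0x41 R2=0x2d R3=0x64  N=0 Z=0
after  5: R0=0x65 R1=0x41 R2=0x2d R3=0x25  N=0 Z=0
after  6: R0=0x65 R1=0x41 R2=0x08 R3=0x25  N=0 Z=0
-- IRQ taken; context saved, return-PC = 7 --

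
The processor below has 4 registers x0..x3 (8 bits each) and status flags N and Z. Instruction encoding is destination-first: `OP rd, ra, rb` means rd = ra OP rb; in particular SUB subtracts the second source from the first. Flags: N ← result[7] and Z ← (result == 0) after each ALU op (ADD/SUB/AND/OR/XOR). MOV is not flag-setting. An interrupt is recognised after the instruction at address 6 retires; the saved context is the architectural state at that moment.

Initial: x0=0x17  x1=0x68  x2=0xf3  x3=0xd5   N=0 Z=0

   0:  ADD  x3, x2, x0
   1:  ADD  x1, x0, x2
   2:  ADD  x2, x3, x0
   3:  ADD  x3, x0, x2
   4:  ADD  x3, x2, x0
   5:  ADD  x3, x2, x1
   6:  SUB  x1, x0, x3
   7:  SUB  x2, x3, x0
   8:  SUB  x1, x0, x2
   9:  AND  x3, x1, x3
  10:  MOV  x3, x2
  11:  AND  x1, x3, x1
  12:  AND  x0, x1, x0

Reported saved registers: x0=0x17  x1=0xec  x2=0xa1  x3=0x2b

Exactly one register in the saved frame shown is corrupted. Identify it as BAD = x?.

after  0: x0=0x17 x1=0x68 x2=0xf3 x3=0x0a  N=0 Z=0
after  1: x0=0x17 x1=0x0a x2=0xf3 x3=0x0a  N=0 Z=0
after  2: x0=0x17 x1=0x0a x2=0x21 x3=0x0a  N=0 Z=0
after  3: x0=0x17 x1=0x0a x2=0x21 x3=0x38  N=0 Z=0
after  4: x0=0x17 x1=0x0a x2=0x21 x3=0x38  N=0 Z=0
after  5: x0=0x17 x1=0x0a x2=0x21 x3=0x2b  N=0 Z=0
after  6: x0=0x17 x1=0xec x2=0x21 x3=0x2b  N=1 Z=0
-- IRQ taken; context saved, return-PC = 7 --
mismatch: x2: reported 0xa1 vs actual 0x21

BAD = x2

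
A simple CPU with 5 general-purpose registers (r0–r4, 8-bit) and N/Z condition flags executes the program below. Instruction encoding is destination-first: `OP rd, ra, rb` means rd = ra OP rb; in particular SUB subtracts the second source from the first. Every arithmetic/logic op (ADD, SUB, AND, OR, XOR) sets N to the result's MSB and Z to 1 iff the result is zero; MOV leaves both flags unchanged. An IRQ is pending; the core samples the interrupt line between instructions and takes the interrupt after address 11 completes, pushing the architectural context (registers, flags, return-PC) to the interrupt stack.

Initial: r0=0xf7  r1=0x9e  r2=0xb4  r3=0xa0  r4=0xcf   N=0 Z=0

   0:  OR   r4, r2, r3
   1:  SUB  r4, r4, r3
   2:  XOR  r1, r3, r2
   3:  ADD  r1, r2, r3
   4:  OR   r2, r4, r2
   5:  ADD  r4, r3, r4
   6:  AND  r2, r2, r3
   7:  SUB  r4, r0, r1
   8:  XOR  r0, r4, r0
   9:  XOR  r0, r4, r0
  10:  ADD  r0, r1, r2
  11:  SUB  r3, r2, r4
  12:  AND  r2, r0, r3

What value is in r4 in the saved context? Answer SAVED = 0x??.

SAVED = 0xa3

after  0: r0=0xf7 r1=0x9e r2=0xb4 r3=0xa0 r4=0xb4  N=1 Z=0
after  1: r0=0xf7 r1=0x9e r2=0xb4 r3=0xa0 r4=0x14  N=0 Z=0
after  2: r0=0xf7 r1=0x14 r2=0xb4 r3=0xa0 r4=0x14  N=0 Z=0
after  3: r0=0xf7 r1=0x54 r2=0xb4 r3=0xa0 r4=0x14  N=0 Z=0
after  4: r0=0xf7 r1=0x54 r2=0xb4 r3=0xa0 r4=0x14  N=1 Z=0
after  5: r0=0xf7 r1=0x54 r2=0xb4 r3=0xa0 r4=0xb4  N=1 Z=0
after  6: r0=0xf7 r1=0x54 r2=0xa0 r3=0xa0 r4=0xb4  N=1 Z=0
after  7: r0=0xf7 r1=0x54 r2=0xa0 r3=0xa0 r4=0xa3  N=1 Z=0
after  8: r0=0x54 r1=0x54 r2=0xa0 r3=0xa0 r4=0xa3  N=0 Z=0
after  9: r0=0xf7 r1=0x54 r2=0xa0 r3=0xa0 r4=0xa3  N=1 Z=0
after 10: r0=0xf4 r1=0x54 r2=0xa0 r3=0xa0 r4=0xa3  N=1 Z=0
after 11: r0=0xf4 r1=0x54 r2=0xa0 r3=0xfd r4=0xa3  N=1 Z=0
-- IRQ taken; context saved, return-PC = 12 --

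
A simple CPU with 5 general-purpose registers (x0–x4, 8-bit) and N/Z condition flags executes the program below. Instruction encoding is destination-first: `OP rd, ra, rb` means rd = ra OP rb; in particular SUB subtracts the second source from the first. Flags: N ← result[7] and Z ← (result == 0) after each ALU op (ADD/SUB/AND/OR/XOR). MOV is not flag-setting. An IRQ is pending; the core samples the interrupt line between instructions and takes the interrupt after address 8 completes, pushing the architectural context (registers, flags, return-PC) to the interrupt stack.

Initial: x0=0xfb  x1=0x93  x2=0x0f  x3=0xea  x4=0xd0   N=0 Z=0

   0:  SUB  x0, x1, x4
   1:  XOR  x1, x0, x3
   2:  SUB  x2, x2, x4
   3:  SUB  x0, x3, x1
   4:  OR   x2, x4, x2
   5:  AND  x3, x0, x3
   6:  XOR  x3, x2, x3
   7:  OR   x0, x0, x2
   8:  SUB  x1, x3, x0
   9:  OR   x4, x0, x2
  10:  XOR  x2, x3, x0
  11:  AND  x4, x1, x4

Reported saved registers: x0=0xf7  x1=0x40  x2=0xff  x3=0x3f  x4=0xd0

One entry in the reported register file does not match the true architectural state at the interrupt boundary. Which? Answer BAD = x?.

BAD = x0

after  0: x0=0xc3 x1=0x93 x2=0x0f x3=0xea x4=0xd0  N=1 Z=0
after  1: x0=0xc3 x1=0x29 x2=0x0f x3=0xea x4=0xd0  N=0 Z=0
after  2: x0=0xc3 x1=0x29 x2=0x3f x3=0xea x4=0xd0  N=0 Z=0
after  3: x0=0xc1 x1=0x29 x2=0x3f x3=0xea x4=0xd0  N=1 Z=0
after  4: x0=0xc1 x1=0x29 x2=0xff x3=0xea x4=0xd0  N=1 Z=0
after  5: x0=0xc1 x1=0x29 x2=0xff x3=0xc0 x4=0xd0  N=1 Z=0
after  6: x0=0xc1 x1=0x29 x2=0xff x3=0x3f x4=0xd0  N=0 Z=0
after  7: x0=0xff x1=0x29 x2=0xff x3=0x3f x4=0xd0  N=1 Z=0
after  8: x0=0xff x1=0x40 x2=0xff x3=0x3f x4=0xd0  N=0 Z=0
-- IRQ taken; context saved, return-PC = 9 --
mismatch: x0: reported 0xf7 vs actual 0xff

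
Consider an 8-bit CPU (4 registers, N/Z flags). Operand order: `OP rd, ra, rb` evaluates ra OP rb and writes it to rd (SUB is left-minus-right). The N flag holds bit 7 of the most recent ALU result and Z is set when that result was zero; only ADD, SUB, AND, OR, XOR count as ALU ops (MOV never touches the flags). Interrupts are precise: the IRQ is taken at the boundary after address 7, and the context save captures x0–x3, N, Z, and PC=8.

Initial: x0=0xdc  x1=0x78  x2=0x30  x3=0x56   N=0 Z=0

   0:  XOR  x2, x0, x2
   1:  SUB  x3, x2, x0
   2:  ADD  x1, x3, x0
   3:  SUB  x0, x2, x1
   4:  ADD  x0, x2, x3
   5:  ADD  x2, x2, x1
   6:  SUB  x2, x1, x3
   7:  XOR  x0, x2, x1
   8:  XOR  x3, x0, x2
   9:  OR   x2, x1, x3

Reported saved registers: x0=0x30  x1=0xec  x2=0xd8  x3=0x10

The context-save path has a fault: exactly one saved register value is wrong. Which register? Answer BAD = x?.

after  0: x0=0xdc x1=0x78 x2=0xec x3=0x56  N=1 Z=0
after  1: x0=0xdc x1=0x78 x2=0xec x3=0x10  N=0 Z=0
after  2: x0=0xdc x1=0xec x2=0xec x3=0x10  N=1 Z=0
after  3: x0=0x00 x1=0xec x2=0xec x3=0x10  N=0 Z=1
after  4: x0=0xfc x1=0xec x2=0xec x3=0x10  N=1 Z=0
after  5: x0=0xfc x1=0xec x2=0xd8 x3=0x10  N=1 Z=0
after  6: x0=0xfc x1=0xec x2=0xdc x3=0x10  N=1 Z=0
after  7: x0=0x30 x1=0xec x2=0xdc x3=0x10  N=0 Z=0
-- IRQ taken; context saved, return-PC = 8 --
mismatch: x2: reported 0xd8 vs actual 0xdc

BAD = x2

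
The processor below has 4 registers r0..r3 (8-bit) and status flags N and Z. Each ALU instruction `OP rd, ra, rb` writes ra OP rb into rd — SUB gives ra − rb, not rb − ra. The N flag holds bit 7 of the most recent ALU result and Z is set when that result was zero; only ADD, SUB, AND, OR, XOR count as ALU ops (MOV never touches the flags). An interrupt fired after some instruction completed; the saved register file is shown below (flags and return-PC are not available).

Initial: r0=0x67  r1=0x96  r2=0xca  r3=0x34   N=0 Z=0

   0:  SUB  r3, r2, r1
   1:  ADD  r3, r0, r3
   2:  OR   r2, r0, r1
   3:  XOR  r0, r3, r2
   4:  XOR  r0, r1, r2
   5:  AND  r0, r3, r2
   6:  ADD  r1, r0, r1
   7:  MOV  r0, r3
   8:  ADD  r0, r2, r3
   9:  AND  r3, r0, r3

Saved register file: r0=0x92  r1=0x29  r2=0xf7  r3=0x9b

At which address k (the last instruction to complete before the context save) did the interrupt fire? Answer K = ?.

after  0: r0=0x67 r1=0x96 r2=0xca r3=0x34  N=0 Z=0
after  1: r0=0x67 r1=0x96 r2=0xca r3=0x9b  N=1 Z=0
after  2: r0=0x67 r1=0x96 r2=0xf7 r3=0x9b  N=1 Z=0
after  3: r0=0x6c r1=0x96 r2=0xf7 r3=0x9b  N=0 Z=0
after  4: r0=0x61 r1=0x96 r2=0xf7 r3=0x9b  N=0 Z=0
after  5: r0=0x93 r1=0x96 r2=0xf7 r3=0x9b  N=1 Z=0
after  6: r0=0x93 r1=0x29 r2=0xf7 r3=0x9b  N=0 Z=0
after  7: r0=0x9b r1=0x29 r2=0xf7 r3=0x9b  N=0 Z=0
after  8: r0=0x92 r1=0x29 r2=0xf7 r3=0x9b  N=1 Z=0
-- IRQ taken; context saved, return-PC = 9 --

K = 8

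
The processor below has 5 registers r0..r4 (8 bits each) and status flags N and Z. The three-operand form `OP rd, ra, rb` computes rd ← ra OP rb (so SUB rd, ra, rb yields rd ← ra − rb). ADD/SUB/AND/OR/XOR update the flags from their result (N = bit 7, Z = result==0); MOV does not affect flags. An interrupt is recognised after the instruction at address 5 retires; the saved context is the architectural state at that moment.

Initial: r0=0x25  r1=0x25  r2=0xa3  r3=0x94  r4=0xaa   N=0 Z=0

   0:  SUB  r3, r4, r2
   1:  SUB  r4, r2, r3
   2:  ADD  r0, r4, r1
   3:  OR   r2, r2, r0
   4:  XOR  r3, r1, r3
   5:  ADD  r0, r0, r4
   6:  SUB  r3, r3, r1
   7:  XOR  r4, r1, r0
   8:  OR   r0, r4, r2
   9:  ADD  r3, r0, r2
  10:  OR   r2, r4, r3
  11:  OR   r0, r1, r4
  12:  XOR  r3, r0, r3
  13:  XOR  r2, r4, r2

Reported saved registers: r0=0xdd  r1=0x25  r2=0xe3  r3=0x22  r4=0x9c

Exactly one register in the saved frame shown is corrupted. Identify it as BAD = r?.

BAD = r0

after  0: r0=0x25 r1=0x25 r2=0xa3 r3=0x07 r4=0xaa  N=0 Z=0
after  1: r0=0x25 r1=0x25 r2=0xa3 r3=0x07 r4=0x9c  N=1 Z=0
after  2: r0=0xc1 r1=0x25 r2=0xa3 r3=0x07 r4=0x9c  N=1 Z=0
after  3: r0=0xc1 r1=0x25 r2=0xe3 r3=0x07 r4=0x9c  N=1 Z=0
after  4: r0=0xc1 r1=0x25 r2=0xe3 r3=0x22 r4=0x9c  N=0 Z=0
after  5: r0=0x5d r1=0x25 r2=0xe3 r3=0x22 r4=0x9c  N=0 Z=0
-- IRQ taken; context saved, return-PC = 6 --
mismatch: r0: reported 0xdd vs actual 0x5d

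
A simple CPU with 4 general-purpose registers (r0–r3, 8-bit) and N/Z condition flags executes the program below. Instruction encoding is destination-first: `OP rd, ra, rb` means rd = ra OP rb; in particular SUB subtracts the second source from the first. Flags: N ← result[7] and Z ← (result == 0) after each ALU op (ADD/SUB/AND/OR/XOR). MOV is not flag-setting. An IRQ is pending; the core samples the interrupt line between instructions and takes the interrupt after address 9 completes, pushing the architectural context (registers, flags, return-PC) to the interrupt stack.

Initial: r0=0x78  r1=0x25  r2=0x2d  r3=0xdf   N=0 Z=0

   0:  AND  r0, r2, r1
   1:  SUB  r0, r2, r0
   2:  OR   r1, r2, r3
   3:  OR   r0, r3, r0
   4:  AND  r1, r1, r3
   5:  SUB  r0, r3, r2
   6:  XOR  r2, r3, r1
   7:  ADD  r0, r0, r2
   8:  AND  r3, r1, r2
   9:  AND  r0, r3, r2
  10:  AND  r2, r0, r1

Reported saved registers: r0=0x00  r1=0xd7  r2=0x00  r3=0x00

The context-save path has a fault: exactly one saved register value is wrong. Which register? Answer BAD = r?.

BAD = r1

after  0: r0=0x25 r1=0x25 r2=0x2d r3=0xdf  N=0 Z=0
after  1: r0=0x08 r1=0x25 r2=0x2d r3=0xdf  N=0 Z=0
after  2: r0=0x08 r1=0xff r2=0x2d r3=0xdf  N=1 Z=0
after  3: r0=0xdf r1=0xff r2=0x2d r3=0xdf  N=1 Z=0
after  4: r0=0xdf r1=0xdf r2=0x2d r3=0xdf  N=1 Z=0
after  5: r0=0xb2 r1=0xdf r2=0x2d r3=0xdf  N=1 Z=0
after  6: r0=0xb2 r1=0xdf r2=0x00 r3=0xdf  N=0 Z=1
after  7: r0=0xb2 r1=0xdf r2=0x00 r3=0xdf  N=1 Z=0
after  8: r0=0xb2 r1=0xdf r2=0x00 r3=0x00  N=0 Z=1
after  9: r0=0x00 r1=0xdf r2=0x00 r3=0x00  N=0 Z=1
-- IRQ taken; context saved, return-PC = 10 --
mismatch: r1: reported 0xd7 vs actual 0xdf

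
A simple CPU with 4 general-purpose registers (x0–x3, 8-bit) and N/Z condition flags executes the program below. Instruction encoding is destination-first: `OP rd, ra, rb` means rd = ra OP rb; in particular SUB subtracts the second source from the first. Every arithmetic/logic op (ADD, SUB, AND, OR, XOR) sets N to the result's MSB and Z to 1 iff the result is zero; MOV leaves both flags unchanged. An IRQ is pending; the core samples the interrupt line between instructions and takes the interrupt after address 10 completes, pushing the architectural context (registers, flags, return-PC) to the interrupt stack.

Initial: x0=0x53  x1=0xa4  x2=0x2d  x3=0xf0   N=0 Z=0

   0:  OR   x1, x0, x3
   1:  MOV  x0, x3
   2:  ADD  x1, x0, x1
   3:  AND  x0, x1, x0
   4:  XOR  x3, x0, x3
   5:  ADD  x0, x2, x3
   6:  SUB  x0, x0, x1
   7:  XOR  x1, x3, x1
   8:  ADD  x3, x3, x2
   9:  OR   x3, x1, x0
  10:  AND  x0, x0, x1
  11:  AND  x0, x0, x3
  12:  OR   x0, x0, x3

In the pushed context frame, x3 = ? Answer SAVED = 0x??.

SAVED = 0xfb

after  0: x0=0x53 x1=0xf3 x2=0x2d x3=0xf0  N=1 Z=0
after  1: x0=0xf0 x1=0xf3 x2=0x2d x3=0xf0  N=1 Z=0
after  2: x0=0xf0 x1=0xe3 x2=0x2d x3=0xf0  N=1 Z=0
after  3: x0=0xe0 x1=0xe3 x2=0x2d x3=0xf0  N=1 Z=0
after  4: x0=0xe0 x1=0xe3 x2=0x2d x3=0x10  N=0 Z=0
after  5: x0=0x3d x1=0xe3 x2=0x2d x3=0x10  N=0 Z=0
after  6: x0=0x5a x1=0xe3 x2=0x2d x3=0x10  N=0 Z=0
after  7: x0=0x5a x1=0xf3 x2=0x2d x3=0x10  N=1 Z=0
after  8: x0=0x5a x1=0xf3 x2=0x2d x3=0x3d  N=0 Z=0
after  9: x0=0x5a x1=0xf3 x2=0x2d x3=0xfb  N=1 Z=0
after 10: x0=0x52 x1=0xf3 x2=0x2d x3=0xfb  N=0 Z=0
-- IRQ taken; context saved, return-PC = 11 --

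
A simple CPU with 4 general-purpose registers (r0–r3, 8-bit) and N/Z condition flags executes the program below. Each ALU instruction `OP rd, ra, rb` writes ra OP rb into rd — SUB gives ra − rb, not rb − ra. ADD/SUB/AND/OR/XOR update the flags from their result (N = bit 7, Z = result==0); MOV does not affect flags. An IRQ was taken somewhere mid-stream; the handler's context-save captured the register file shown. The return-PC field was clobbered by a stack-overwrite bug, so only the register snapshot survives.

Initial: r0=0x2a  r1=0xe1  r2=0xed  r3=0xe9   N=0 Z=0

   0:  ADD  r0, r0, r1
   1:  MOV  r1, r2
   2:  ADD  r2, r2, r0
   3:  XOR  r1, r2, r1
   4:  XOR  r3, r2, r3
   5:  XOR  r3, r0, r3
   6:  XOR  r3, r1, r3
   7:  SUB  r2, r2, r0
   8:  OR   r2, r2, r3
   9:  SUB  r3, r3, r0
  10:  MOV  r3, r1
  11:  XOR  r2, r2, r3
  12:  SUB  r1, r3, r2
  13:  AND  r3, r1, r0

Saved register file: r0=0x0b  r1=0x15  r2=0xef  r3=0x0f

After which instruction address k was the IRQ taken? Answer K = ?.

K = 8

after  0: r0=0x0b r1=0xe1 r2=0xed r3=0xe9  N=0 Z=0
after  1: r0=0x0b r1=0xed r2=0xed r3=0xe9  N=0 Z=0
after  2: r0=0x0b r1=0xed r2=0xf8 r3=0xe9  N=1 Z=0
after  3: r0=0x0b r1=0x15 r2=0xf8 r3=0xe9  N=0 Z=0
after  4: r0=0x0b r1=0x15 r2=0xf8 r3=0x11  N=0 Z=0
after  5: r0=0x0b r1=0x15 r2=0xf8 r3=0x1a  N=0 Z=0
after  6: r0=0x0b r1=0x15 r2=0xf8 r3=0x0f  N=0 Z=0
after  7: r0=0x0b r1=0x15 r2=0xed r3=0x0f  N=1 Z=0
after  8: r0=0x0b r1=0x15 r2=0xef r3=0x0f  N=1 Z=0
-- IRQ taken; context saved, return-PC = 9 --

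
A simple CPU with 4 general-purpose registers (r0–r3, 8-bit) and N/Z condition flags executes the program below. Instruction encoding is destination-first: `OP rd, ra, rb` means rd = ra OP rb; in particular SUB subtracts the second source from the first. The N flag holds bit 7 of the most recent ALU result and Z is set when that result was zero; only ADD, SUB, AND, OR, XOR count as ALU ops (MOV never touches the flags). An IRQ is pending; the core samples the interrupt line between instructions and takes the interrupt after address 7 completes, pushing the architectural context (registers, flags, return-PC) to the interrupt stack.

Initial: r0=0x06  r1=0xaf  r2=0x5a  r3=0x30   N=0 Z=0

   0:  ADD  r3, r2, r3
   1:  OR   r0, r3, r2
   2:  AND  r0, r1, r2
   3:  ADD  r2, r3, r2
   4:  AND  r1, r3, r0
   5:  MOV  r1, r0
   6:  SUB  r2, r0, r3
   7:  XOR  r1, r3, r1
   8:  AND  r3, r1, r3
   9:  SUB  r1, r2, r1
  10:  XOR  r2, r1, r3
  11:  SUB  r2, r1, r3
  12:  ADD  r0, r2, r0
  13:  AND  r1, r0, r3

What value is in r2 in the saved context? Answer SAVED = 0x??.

SAVED = 0x80

after  0: r0=0x06 r1=0xaf r2=0x5a r3=0x8a  N=1 Z=0
after  1: r0=0xda r1=0xaf r2=0x5a r3=0x8a  N=1 Z=0
after  2: r0=0x0a r1=0xaf r2=0x5a r3=0x8a  N=0 Z=0
after  3: r0=0x0a r1=0xaf r2=0xe4 r3=0x8a  N=1 Z=0
after  4: r0=0x0a r1=0x0a r2=0xe4 r3=0x8a  N=0 Z=0
after  5: r0=0x0a r1=0x0a r2=0xe4 r3=0x8a  N=0 Z=0
after  6: r0=0x0a r1=0x0a r2=0x80 r3=0x8a  N=1 Z=0
after  7: r0=0x0a r1=0x80 r2=0x80 r3=0x8a  N=1 Z=0
-- IRQ taken; context saved, return-PC = 8 --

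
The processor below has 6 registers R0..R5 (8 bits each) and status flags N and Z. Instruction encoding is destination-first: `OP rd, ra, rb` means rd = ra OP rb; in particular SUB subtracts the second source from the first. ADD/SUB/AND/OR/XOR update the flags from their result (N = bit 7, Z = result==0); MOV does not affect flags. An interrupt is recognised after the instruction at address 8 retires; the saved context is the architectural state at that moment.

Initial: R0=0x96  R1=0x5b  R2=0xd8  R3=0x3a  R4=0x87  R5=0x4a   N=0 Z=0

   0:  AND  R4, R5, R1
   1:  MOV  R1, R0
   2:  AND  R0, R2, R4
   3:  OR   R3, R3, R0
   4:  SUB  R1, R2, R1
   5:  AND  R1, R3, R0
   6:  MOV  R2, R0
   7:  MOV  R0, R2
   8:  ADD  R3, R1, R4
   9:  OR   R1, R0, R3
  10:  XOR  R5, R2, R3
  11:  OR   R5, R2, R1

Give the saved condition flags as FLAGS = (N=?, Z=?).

FLAGS = (N=1, Z=0)

after  0: R0=0x96 R1=0x5b R2=0xd8 R3=0x3a R4=0x4a R5=0x4a  N=0 Z=0
after  1: R0=0x96 R1=0x96 R2=0xd8 R3=0x3a R4=0x4a R5=0x4a  N=0 Z=0
after  2: R0=0x48 R1=0x96 R2=0xd8 R3=0x3a R4=0x4a R5=0x4a  N=0 Z=0
after  3: R0=0x48 R1=0x96 R2=0xd8 R3=0x7a R4=0x4a R5=0x4a  N=0 Z=0
after  4: R0=0x48 R1=0x42 R2=0xd8 R3=0x7a R4=0x4a R5=0x4a  N=0 Z=0
after  5: R0=0x48 R1=0x48 R2=0xd8 R3=0x7a R4=0x4a R5=0x4a  N=0 Z=0
after  6: R0=0x48 R1=0x48 R2=0x48 R3=0x7a R4=0x4a R5=0x4a  N=0 Z=0
after  7: R0=0x48 R1=0x48 R2=0x48 R3=0x7a R4=0x4a R5=0x4a  N=0 Z=0
after  8: R0=0x48 R1=0x48 R2=0x48 R3=0x92 R4=0x4a R5=0x4a  N=1 Z=0
-- IRQ taken; context saved, return-PC = 9 --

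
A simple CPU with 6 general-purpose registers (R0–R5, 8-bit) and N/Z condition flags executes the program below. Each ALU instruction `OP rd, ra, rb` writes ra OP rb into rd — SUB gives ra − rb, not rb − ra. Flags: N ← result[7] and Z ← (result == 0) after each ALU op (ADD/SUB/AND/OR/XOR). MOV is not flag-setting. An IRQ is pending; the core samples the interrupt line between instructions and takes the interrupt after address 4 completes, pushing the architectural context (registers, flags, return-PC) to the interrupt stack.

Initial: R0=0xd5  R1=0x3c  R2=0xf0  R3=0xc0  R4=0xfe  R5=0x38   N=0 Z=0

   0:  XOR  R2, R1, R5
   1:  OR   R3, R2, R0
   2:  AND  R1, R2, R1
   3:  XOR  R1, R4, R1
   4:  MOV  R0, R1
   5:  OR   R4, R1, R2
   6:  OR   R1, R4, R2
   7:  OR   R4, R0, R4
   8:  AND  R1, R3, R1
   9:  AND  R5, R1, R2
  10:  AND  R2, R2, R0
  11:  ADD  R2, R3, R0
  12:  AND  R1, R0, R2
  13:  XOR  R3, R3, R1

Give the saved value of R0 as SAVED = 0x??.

after  0: R0=0xd5 R1=0x3c R2=0x04 R3=0xc0 R4=0xfe R5=0x38  N=0 Z=0
after  1: R0=0xd5 R1=0x3c R2=0x04 R3=0xd5 R4=0xfe R5=0x38  N=1 Z=0
after  2: R0=0xd5 R1=0x04 R2=0x04 R3=0xd5 R4=0xfe R5=0x38  N=0 Z=0
after  3: R0=0xd5 R1=0xfa R2=0x04 R3=0xd5 R4=0xfe R5=0x38  N=1 Z=0
after  4: R0=0xfa R1=0xfa R2=0x04 R3=0xd5 R4=0xfe R5=0x38  N=1 Z=0
-- IRQ taken; context saved, return-PC = 5 --

SAVED = 0xfa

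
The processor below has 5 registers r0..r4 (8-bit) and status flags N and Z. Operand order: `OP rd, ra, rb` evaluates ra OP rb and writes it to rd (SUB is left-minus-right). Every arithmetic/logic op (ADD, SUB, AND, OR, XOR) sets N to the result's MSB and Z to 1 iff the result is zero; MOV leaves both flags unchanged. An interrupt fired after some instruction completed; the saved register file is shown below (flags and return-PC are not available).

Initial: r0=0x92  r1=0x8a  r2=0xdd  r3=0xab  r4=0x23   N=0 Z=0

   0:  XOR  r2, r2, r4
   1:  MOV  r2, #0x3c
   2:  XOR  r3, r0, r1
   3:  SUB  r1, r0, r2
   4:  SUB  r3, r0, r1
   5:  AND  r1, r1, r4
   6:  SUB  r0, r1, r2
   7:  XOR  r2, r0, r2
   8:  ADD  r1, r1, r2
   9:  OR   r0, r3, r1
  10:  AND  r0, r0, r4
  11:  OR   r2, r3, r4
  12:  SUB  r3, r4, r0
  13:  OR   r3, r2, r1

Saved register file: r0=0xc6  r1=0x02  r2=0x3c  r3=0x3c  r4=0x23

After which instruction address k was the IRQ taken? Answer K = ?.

after  0: r0=0x92 r1=0x8a r2=0xfe r3=0xab r4=0x23  N=1 Z=0
after  1: r0=0x92 r1=0x8a r2=0x3c r3=0xab r4=0x23  N=1 Z=0
after  2: r0=0x92 r1=0x8a r2=0x3c r3=0x18 r4=0x23  N=0 Z=0
after  3: r0=0x92 r1=0x56 r2=0x3c r3=0x18 r4=0x23  N=0 Z=0
after  4: r0=0x92 r1=0x56 r2=0x3c r3=0x3c r4=0x23  N=0 Z=0
after  5: r0=0x92 r1=0x02 r2=0x3c r3=0x3c r4=0x23  N=0 Z=0
after  6: r0=0xc6 r1=0x02 r2=0x3c r3=0x3c r4=0x23  N=1 Z=0
-- IRQ taken; context saved, return-PC = 7 --

K = 6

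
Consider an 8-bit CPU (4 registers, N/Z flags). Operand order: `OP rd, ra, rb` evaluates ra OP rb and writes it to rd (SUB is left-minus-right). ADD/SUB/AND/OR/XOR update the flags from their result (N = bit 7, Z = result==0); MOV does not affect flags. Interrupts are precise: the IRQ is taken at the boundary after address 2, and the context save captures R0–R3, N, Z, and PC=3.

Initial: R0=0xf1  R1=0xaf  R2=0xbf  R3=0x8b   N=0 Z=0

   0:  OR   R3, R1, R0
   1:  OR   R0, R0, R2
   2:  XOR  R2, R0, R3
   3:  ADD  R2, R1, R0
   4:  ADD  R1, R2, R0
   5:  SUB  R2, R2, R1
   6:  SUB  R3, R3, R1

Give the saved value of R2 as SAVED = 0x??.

after  0: R0=0xf1 R1=0xaf R2=0xbf R3=0xff  N=1 Z=0
after  1: R0=0xff R1=0xaf R2=0xbf R3=0xff  N=1 Z=0
after  2: R0=0xff R1=0xaf R2=0x00 R3=0xff  N=0 Z=1
-- IRQ taken; context saved, return-PC = 3 --

SAVED = 0x00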